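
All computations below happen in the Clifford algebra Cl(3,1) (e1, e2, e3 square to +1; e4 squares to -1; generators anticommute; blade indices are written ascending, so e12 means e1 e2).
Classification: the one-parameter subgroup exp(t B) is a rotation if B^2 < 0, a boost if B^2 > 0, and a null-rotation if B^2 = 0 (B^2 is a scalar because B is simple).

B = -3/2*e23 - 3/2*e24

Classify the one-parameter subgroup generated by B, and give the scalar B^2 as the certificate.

B^2 term by term: the squares give (-3/2)^2*(e23)^2 + (-3/2)^2*(e24)^2 = 9/4*(-1) + 9/4*(+1) = 0 (each basis 2-blade squares to minus the product of its generators' squares); cross terms between blades sharing an index anticommute and cancel. So B^2 = 0.
Answer: null-rotation, certificate B^2 = 0. Key observation: B^2 = 0 is a conjugation invariant, so its sign decides the class regardless of the surface form of B.


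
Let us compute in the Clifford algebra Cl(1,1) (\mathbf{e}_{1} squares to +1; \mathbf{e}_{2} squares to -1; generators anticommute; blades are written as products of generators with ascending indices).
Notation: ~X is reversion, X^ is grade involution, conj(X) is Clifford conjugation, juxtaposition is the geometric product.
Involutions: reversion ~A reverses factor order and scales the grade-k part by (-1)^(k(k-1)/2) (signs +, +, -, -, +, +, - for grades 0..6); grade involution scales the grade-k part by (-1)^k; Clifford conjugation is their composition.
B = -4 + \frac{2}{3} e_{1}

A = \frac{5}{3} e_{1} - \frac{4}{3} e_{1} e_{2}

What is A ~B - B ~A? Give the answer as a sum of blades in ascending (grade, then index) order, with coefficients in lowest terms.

first term: \frac{10}{9} - \frac{20}{3} e_{1} + \frac{8}{9} e_{2} + \frac{16}{3} e_{1} e_{2}
second term: \frac{10}{9} - \frac{20}{3} e_{1} + \frac{8}{9} e_{2} - \frac{16}{3} e_{1} e_{2}
Answer: \frac{32}{3} e_{1} e_{2}


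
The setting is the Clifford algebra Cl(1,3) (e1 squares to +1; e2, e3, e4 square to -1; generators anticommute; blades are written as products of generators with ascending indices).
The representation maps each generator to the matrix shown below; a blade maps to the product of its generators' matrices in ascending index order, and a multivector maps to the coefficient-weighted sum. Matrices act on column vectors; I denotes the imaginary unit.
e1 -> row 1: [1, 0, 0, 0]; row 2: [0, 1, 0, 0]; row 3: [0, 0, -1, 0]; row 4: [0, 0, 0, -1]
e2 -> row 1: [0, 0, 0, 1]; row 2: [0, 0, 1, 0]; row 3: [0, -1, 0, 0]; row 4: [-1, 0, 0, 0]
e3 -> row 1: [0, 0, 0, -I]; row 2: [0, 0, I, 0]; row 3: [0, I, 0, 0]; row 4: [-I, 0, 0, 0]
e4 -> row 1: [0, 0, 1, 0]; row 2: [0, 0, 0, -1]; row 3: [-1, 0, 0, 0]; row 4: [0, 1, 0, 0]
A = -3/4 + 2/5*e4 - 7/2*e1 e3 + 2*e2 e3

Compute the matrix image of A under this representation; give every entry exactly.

Bivector images (products of the table entries): rho(e1 e3) = rho(e1)rho(e3) = row 1: [0, 0, 0, -I]; row 2: [0, 0, I, 0]; row 3: [0, -I, 0, 0]; row 4: [I, 0, 0, 0]; rho(e2 e3) = rho(e2)rho(e3) = row 1: [-I, 0, 0, 0]; row 2: [0, I, 0, 0]; row 3: [0, 0, -I, 0]; row 4: [0, 0, 0, I].
M = (-3/4)*1 + (2/5)*rho(e4) + (-7/2)*rho(e1 e3) + (2)*rho(e2 e3), summed entrywise (1 is the identity matrix):
Answer: row 1: [-3/4 - 2*I, 0, 2/5, 7*I/2]; row 2: [0, -3/4 + 2*I, -7*I/2, -2/5]; row 3: [-2/5, 7*I/2, -3/4 - 2*I, 0]; row 4: [-7*I/2, 2/5, 0, -3/4 + 2*I]


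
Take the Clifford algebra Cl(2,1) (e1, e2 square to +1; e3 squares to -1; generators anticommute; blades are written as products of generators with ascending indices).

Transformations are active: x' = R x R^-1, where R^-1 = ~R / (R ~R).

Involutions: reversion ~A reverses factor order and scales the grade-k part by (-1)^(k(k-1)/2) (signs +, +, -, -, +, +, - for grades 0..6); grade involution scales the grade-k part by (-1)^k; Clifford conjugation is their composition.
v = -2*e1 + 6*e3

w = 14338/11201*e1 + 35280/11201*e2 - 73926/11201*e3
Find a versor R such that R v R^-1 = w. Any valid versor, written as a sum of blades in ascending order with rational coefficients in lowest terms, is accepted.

Equal squares first: v^2 = w^2 = -32. Then v + w = -8064/11201*e1 + 35280/11201*e2 - 6720/11201*e3 is a versor taking v to w, provided it is invertible.
Answer: -8064/11201*e1 + 35280/11201*e2 - 6720/11201*e3


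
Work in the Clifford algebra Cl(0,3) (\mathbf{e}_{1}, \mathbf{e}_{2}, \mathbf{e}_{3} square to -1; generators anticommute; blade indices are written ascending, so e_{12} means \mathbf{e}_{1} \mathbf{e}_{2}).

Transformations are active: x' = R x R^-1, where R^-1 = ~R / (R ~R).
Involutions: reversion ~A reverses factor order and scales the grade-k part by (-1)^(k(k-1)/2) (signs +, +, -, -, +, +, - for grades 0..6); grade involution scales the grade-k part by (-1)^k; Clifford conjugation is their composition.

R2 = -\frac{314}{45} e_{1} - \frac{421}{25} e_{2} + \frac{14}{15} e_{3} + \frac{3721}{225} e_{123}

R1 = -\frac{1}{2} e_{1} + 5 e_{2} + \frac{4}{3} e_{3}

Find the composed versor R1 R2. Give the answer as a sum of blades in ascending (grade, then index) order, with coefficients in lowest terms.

Distribute over the terms of R1 (each basis-blade product reordered to ascending indices, repeated generators contracted through their squares):
(-\frac{1}{2} e_{1}) R2 = -\frac{157}{45} + \frac{421}{50} e_{12} - \frac{7}{15} e_{13} + \frac{3721}{450} e_{23}
(5 e_{2}) R2 = \frac{421}{5} + \frac{314}{9} e_{12} + \frac{3721}{45} e_{13} + \frac{14}{3} e_{23}
(\frac{4}{3} e_{3}) R2 = -\frac{56}{45} - \frac{14884}{675} e_{12} + \frac{1256}{135} e_{13} + \frac{1684}{75} e_{23}
Summing the partial products and collecting blades:
Answer: \frac{1192}{15} + \frac{28699}{1350} e_{12} + \frac{12356}{135} e_{13} + \frac{637}{18} e_{23}


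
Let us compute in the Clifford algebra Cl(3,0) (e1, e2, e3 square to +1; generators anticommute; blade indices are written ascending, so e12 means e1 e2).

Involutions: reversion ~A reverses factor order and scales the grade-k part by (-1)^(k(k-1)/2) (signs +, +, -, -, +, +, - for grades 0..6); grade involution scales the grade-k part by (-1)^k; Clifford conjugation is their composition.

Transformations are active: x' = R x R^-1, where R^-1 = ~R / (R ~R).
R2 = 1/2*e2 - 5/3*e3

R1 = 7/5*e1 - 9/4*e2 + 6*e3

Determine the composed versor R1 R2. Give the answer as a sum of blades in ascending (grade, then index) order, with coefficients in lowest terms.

Distribute over the terms of R2 (each basis-blade product reordered to ascending indices, repeated generators contracted through their squares):
R1 (1/2*e2) = -9/8 + 7/10*e12 - 3*e23
R1 (-5/3*e3) = -10 - 7/3*e13 + 15/4*e23
Summing the partial products and collecting blades:
Answer: -89/8 + 7/10*e12 - 7/3*e13 + 3/4*e23


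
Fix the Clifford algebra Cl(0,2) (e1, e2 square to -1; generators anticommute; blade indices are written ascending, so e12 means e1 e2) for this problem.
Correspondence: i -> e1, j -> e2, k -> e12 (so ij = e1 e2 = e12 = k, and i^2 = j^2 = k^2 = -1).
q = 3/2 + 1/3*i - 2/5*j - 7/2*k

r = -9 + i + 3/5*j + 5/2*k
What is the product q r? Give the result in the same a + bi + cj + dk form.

In blades: q = 3/2 + 1/3*e1 - 2/5*e2 - 7/2*e12, r = -9 + e1 + 3/5*e2 + 5/2*e12.
Distribute q over r term by term (generator squares from the signature, products reordered to ascending indices): (3/2)*r = -27/2 + 3/2*e1 + 9/10*e2 + 15/4*e12; (1/3*e1)*r = -1/3 - 3*e1 - 5/6*e2 + 1/5*e12; (-2/5*e2)*r = 6/25 - e1 + 18/5*e2 + 2/5*e12; (-7/2*e12)*r = 35/4 + 21/10*e1 - 7/2*e2 + 63/2*e12.
Sum: -1453/300 - 2/5*e1 + 1/6*e2 + 717/20*e12; translating back through the correspondence:
Answer: -1453/300 - 2/5*i + 1/6*j + 717/20*k


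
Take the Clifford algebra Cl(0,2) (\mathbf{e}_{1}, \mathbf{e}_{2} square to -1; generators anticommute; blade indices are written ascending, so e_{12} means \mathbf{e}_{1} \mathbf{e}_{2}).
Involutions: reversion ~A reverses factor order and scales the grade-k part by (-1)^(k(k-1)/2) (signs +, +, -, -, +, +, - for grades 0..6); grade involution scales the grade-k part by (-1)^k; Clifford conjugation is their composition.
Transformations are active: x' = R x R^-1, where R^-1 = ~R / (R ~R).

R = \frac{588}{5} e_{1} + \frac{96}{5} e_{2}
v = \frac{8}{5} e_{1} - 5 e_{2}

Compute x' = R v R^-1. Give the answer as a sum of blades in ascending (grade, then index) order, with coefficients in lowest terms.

~R = \frac{588}{5} e_{1} + \frac{96}{5} e_{2}, and R ~R = -\frac{70992}{5}, so R^-1 = ~R / (-\frac{70992}{5}).
R v = -\frac{2304}{25} - \frac{15468}{25} e_{12}
Answer: -\frac{904}{12325} e_{1} + \frac{64697}{12325} e_{2}


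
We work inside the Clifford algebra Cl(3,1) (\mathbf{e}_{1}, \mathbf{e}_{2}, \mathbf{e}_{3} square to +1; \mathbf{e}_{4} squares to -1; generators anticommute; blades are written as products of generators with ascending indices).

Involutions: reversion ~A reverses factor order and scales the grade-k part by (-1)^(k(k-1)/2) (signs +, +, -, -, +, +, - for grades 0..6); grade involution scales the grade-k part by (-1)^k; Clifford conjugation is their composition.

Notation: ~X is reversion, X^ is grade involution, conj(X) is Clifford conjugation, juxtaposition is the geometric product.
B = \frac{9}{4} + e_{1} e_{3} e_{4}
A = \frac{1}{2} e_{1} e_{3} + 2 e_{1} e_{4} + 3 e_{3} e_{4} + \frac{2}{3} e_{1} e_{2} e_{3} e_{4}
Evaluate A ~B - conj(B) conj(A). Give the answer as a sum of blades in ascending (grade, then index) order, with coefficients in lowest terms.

first term: -3 e_{1} + \frac{2}{3} e_{2} + 2 e_{3} + \frac{1}{2} e_{4} + \frac{9}{8} e_{1} e_{3} + \frac{9}{2} e_{1} e_{4} + \frac{27}{4} e_{3} e_{4} + \frac{3}{2} e_{1} e_{2} e_{3} e_{4}
second term: -3 e_{1} + \frac{2}{3} e_{2} + 2 e_{3} + \frac{1}{2} e_{4} - \frac{9}{8} e_{1} e_{3} - \frac{9}{2} e_{1} e_{4} - \frac{27}{4} e_{3} e_{4} + \frac{3}{2} e_{1} e_{2} e_{3} e_{4}
Answer: \frac{9}{4} e_{1} e_{3} + 9 e_{1} e_{4} + \frac{27}{2} e_{3} e_{4}


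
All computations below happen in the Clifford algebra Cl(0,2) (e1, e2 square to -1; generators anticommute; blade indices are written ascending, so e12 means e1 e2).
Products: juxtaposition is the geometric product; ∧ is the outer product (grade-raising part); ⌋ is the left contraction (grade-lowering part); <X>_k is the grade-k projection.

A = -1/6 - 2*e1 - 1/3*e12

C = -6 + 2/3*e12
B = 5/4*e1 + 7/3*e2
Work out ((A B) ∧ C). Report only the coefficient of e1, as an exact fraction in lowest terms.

step 1: 5/2 + 41/72*e1 - 29/36*e2 - 14/3*e12
step 2: -15 - 41/12*e1 + 29/6*e2 + 89/3*e12
Answer: -41/12


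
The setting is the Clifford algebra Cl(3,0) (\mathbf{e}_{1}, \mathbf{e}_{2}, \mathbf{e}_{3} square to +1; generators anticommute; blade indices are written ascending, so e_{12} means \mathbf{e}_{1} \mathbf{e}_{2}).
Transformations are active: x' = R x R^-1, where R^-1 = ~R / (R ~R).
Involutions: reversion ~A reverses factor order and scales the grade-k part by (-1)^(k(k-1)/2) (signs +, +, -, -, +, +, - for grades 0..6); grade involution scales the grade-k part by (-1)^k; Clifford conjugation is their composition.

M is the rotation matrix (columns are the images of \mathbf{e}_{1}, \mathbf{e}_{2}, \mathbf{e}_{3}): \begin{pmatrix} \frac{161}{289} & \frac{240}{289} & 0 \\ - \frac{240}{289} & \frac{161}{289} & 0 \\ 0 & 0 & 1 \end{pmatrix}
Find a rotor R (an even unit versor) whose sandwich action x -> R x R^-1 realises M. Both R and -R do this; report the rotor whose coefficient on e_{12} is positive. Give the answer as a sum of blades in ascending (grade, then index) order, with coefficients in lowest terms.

Method: write R = a + b12*e_{12} + b13*e_{13} + b23*e_{23} with a^2 + b12^2 + b13^2 + b23^2 = 1 (so R^-1 = ~R). Expanding the columns R e_j ~R gives tr M = 4a^2 - 1 and, from the antisymmetric part, M21 - M12 = -4a*b12, M13 - M31 = 4a*b13, M32 - M23 = -4a*b23.
Here tr M = \frac{611}{289}, so a^2 = (1 + tr M)/4 = \frac{225}{289} and a = ±\frac{15}{17}. Taking a = \frac{15}{17}: M21 - M12 = -\frac{480}{289}, M13 - M31 = 0, M32 - M23 = 0, giving b12 = \frac{8}{17}, b13 = 0, b23 = 0, i.e. R = \frac{15}{17} + \frac{8}{17} e_{12}.
Its e_{12} coefficient is already positive.
Answer: \frac{15}{17} + \frac{8}{17} e_{12}. Sheet selection: the two-to-one cover makes ±R indistinguishable at the matrix level (trace \frac{611}{289}), so uniqueness comes from the required sign on e_{12}.


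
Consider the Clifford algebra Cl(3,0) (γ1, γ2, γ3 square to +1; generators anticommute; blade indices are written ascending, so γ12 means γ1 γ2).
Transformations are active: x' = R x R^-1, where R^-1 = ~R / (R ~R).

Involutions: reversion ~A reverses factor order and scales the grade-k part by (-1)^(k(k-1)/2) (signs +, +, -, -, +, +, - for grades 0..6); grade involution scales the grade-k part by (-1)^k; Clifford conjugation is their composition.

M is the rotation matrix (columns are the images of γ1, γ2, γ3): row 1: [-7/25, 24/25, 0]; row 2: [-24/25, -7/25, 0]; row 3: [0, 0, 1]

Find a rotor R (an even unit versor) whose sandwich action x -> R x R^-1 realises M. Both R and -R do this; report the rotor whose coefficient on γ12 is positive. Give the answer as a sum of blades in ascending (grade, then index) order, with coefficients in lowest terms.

Method: write R = a + b12*γ12 + b13*γ13 + b23*γ23 with a^2 + b12^2 + b13^2 + b23^2 = 1 (so R^-1 = ~R). Expanding the columns R e_j ~R gives tr M = 4a^2 - 1 and, from the antisymmetric part, M21 - M12 = -4a*b12, M13 - M31 = 4a*b13, M32 - M23 = -4a*b23.
Here tr M = 11/25, so a^2 = (1 + tr M)/4 = 9/25 and a = ±3/5. Taking a = 3/5: M21 - M12 = -48/25, M13 - M31 = 0, M32 - M23 = 0, giving b12 = 4/5, b13 = 0, b23 = 0, i.e. R = 3/5 + 4/5*γ12.
Its γ12 coefficient is already positive.
Answer: 3/5 + 4/5*γ12. Uniqueness: Spin(3) -> SO(3) maps R and -R to the same rotation of trace 11/25; fixing the sign of the γ12 coefficient removes the ambiguity.


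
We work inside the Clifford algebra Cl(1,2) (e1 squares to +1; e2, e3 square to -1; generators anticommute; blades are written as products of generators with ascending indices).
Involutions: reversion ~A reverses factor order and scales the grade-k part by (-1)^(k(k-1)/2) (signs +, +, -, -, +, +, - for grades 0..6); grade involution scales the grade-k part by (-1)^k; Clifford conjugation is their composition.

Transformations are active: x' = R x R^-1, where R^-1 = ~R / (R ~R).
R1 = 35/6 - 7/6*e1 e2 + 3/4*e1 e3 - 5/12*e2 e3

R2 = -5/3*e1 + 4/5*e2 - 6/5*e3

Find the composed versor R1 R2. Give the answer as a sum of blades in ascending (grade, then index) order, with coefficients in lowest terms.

Distribute over the terms of R2 (each basis-blade product reordered to ascending indices, repeated generators contracted through their squares):
R1 (-5/3*e1) = -175/18*e1 - 35/18*e2 + 5/4*e3 + 25/36*e1 e2 e3
R1 (4/5*e2) = 14/15*e1 + 14/3*e2 - 1/3*e3 - 3/5*e1 e2 e3
R1 (-6/5*e3) = 9/10*e1 - 1/2*e2 - 7*e3 + 7/5*e1 e2 e3
Summing the partial products and collecting blades:
Answer: -71/9*e1 + 20/9*e2 - 73/12*e3 + 269/180*e1 e2 e3


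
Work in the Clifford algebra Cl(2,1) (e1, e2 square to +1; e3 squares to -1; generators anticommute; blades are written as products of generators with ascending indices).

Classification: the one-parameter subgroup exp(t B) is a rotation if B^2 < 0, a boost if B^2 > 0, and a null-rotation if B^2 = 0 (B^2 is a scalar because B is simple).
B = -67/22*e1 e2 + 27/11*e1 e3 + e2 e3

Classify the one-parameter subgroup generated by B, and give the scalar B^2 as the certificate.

B^2 term by term: the squares give (-67/22)^2*(e1 e2)^2 + (27/11)^2*(e1 e3)^2 + (1)^2*(e2 e3)^2 = 4489/484*(-1) + 729/121*(+1) + 1*(+1) = -9/4 (each basis 2-blade squares to minus the product of its generators' squares); cross terms between blades sharing an index anticommute and cancel. So B^2 = -9/4.
Answer: rotation, certificate B^2 = -9/4. No conjugation can change B^2 = -9/4; the sign gives the class.


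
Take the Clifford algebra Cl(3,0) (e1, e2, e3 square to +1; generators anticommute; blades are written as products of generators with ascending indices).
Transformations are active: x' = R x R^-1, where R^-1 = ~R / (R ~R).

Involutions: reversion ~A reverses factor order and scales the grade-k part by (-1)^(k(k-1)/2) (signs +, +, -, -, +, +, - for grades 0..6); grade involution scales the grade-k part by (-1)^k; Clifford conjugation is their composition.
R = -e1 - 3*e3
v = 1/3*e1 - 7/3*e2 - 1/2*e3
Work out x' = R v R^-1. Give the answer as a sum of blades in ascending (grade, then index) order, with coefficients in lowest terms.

~R = -e1 - 3*e3, and R ~R = 10, so R^-1 = ~R / (10).
R v = 7/6 + 7/3*e1 e2 + 3/2*e1 e3 - 7*e2 e3
Answer: -17/30*e1 + 7/3*e2 - 1/5*e3


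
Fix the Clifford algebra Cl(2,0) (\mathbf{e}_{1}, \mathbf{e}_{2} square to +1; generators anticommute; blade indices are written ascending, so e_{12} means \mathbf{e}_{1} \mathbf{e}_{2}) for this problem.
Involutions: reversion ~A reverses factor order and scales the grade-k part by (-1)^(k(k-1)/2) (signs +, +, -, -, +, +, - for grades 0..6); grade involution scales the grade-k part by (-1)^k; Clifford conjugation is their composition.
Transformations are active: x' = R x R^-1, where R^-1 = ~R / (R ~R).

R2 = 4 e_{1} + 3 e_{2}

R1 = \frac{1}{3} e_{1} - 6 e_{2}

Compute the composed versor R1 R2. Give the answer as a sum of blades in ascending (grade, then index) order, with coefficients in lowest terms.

Distribute over the terms of R1 (each basis-blade product reordered to ascending indices, repeated generators contracted through their squares):
(\frac{1}{3} e_{1}) R2 = \frac{4}{3} + e_{12}
(-6 e_{2}) R2 = -18 + 24 e_{12}
Summing the partial products and collecting blades:
Answer: -\frac{50}{3} + 25 e_{12}


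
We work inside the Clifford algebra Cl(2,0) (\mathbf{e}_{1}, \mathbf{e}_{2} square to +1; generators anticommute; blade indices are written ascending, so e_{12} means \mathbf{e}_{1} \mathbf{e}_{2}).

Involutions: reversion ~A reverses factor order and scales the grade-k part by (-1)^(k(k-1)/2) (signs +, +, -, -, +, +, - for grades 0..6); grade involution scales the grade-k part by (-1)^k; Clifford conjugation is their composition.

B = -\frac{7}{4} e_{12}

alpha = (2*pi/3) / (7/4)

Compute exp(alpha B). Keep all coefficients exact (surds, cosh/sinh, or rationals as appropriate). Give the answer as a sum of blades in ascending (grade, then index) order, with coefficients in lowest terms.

B^2 = (-\frac{7}{4})^2*(e_{12})^2 = \frac{49}{16}*(-1) = -\frac{49}{16} (a basis 2-blade squares to minus the product of its generators' squares).
B^2 = -\frac{49}{16} — a negative square means the series sums to a rotation: l = \frac{7}{4}, alpha*l = \frac{2 \pi}{3}, so exp(alpha B) = cos(\frac{2 \pi}{3}) + (sin(\frac{2 \pi}{3})/(\frac{7}{4}))*B = - \frac{1}{2} + (\frac{2 \sqrt{3}}{7})*B.
Answer: - \frac{1}{2} - \frac{\sqrt{3}}{2} e_{12}


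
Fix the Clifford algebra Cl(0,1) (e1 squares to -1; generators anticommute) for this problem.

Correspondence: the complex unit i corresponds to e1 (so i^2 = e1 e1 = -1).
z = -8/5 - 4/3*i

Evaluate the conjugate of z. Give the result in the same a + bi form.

In blades: z = -8/5 - 4/3*e1.
Conjugation here is Clifford conjugation: the scalar is fixed and the grade-1 and grade-2 blades all flip sign, giving -8/5 + 4/3*e1; translating back:
Answer: -8/5 + 4/3*i


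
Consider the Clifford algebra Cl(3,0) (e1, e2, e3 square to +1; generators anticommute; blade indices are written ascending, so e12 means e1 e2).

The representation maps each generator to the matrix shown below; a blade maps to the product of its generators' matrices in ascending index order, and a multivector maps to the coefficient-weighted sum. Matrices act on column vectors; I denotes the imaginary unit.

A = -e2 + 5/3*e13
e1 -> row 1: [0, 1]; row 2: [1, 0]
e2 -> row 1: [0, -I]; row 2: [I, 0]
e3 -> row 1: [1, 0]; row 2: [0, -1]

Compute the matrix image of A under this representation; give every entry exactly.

Bivector images (products of the table entries): rho(e13) = rho(e1)rho(e3) = row 1: [0, -1]; row 2: [1, 0].
M = (-1)*rho(e2) + (5/3)*rho(e13), summed entrywise:
Answer: row 1: [0, -5/3 + I]; row 2: [5/3 - I, 0]


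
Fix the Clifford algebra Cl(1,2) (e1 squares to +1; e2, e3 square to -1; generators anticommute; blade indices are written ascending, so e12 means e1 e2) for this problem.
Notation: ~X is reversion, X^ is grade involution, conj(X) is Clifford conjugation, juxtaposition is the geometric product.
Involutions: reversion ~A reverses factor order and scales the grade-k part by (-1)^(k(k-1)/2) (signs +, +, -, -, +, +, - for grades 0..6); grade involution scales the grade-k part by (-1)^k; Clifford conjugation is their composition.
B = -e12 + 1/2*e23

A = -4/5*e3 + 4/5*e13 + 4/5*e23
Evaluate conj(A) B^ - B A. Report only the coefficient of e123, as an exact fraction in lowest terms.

first term: 2/5 + 2/5*e2 - 2/5*e12 + 4/5*e13 + 4/5*e23 - 4/5*e123
second term: -2/5 + 2/5*e2 - 2/5*e12 + 4/5*e13 + 4/5*e23 + 4/5*e123
Answer: -8/5


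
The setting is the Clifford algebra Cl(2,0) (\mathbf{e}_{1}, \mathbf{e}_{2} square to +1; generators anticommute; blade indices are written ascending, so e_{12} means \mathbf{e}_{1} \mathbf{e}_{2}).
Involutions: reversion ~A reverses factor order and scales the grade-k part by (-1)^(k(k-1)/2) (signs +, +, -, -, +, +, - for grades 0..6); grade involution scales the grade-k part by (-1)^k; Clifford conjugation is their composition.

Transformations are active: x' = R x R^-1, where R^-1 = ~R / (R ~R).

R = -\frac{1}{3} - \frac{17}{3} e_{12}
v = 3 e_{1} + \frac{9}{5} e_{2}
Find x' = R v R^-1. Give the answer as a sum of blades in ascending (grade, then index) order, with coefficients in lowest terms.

~R = -\frac{1}{3} + \frac{17}{3} e_{12}, and R ~R = \frac{290}{9}, so R^-1 = ~R / (\frac{290}{9}).
R v = -\frac{56}{5} e_{1} + \frac{82}{5} e_{2}
Answer: -\frac{2007}{725} e_{1} - \frac{1551}{725} e_{2}


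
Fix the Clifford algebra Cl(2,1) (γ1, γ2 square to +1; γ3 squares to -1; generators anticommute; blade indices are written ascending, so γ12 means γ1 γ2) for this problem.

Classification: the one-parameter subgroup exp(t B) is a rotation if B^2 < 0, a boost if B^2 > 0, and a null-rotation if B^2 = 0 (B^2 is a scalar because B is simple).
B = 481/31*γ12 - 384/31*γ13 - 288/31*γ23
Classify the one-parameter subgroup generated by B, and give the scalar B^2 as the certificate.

B^2 term by term: the squares give (481/31)^2*(γ12)^2 + (-384/31)^2*(γ13)^2 + (-288/31)^2*(γ23)^2 = 231361/961*(-1) + 147456/961*(+1) + 82944/961*(+1) = -1 (each basis 2-blade squares to minus the product of its generators' squares); cross terms between blades sharing an index anticommute and cancel. So B^2 = -1.
Answer: rotation, certificate B^2 = -1. Because -1 is invariant under every versor sandwich, the classification follows from its sign alone.


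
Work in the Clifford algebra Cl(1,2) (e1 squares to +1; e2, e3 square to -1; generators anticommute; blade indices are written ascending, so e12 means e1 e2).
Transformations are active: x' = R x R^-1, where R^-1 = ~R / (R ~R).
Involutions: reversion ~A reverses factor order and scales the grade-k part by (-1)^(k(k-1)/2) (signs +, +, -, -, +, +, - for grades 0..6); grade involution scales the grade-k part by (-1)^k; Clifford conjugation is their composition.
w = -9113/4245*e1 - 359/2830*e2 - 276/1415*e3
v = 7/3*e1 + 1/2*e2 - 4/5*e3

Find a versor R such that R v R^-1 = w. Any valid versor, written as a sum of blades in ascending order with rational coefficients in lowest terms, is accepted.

R = v + w = 264/1415*e1 + 528/1415*e2 - 1408/1415*e3 works: the equal norms (4099/900) guarantee its sandwich swaps v into w.
Answer: 264/1415*e1 + 528/1415*e2 - 1408/1415*e3


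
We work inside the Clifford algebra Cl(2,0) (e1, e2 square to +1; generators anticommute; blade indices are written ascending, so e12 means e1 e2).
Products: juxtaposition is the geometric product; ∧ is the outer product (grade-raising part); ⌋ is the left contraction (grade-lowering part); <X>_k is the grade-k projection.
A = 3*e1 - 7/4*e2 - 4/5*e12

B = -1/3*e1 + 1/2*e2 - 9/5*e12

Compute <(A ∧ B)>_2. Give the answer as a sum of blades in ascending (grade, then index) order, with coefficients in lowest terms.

step 1: 11/12*e12
step 2: 11/12*e12
Answer: 11/12*e12


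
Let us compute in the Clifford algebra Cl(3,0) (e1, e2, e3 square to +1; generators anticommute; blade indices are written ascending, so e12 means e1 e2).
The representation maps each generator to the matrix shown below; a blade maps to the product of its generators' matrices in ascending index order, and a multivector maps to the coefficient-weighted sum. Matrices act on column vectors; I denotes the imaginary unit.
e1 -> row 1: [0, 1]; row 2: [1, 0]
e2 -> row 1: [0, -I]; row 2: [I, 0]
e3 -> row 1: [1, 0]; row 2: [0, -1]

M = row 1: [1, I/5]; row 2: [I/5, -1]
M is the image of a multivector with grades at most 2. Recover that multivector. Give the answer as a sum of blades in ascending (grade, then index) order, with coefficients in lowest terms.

Method: 1, rho(e1), rho(e2), rho(e3) form a trace-orthogonal basis of the 2x2 complex matrices (tr(X Y) = 2 if X = Y, else 0), so M = m0*1 + m1*rho(e1) + m2*rho(e2) + m3*rho(e3) with m0 = tr(M)/2 = 0, m1 = tr(M rho(e1))/2 = I/5, m2 = tr(M rho(e2))/2 = 0, m3 = tr(M rho(e3))/2 = 1.
Multiplying table entries, the bivector images are rho(e12) = I*rho(e3), rho(e13) = -I*rho(e2), rho(e23) = I*rho(e1); with real blade coefficients the real parts of m0..m3 are the coefficients of 1, e1, e2, e3 and the imaginary parts give the bivectors (e23: Im m1, e13: -Im m2, e12: Im m3).
Answer: e3 + 1/5*e23


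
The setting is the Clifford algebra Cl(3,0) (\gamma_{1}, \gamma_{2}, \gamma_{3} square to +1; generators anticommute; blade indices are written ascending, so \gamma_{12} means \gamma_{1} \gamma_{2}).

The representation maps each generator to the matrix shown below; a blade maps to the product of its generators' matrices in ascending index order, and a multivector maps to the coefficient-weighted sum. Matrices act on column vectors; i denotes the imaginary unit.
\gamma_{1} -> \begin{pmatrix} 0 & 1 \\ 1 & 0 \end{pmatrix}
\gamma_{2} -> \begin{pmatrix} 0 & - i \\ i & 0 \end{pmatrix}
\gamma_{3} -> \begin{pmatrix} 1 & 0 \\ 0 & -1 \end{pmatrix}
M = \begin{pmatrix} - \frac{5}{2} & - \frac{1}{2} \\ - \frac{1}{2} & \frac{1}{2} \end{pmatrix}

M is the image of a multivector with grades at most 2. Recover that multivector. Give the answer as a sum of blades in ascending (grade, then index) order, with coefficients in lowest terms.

Method: 1, rho(\gamma_{1}), rho(\gamma_{2}), rho(\gamma_{3}) form a trace-orthogonal basis of the 2x2 complex matrices (tr(X Y) = 2 if X = Y, else 0), so M = m0*1 + m1*rho(\gamma_{1}) + m2*rho(\gamma_{2}) + m3*rho(\gamma_{3}) with m0 = tr(M)/2 = -1, m1 = tr(M rho(\gamma_{1}))/2 = - \frac{1}{2}, m2 = tr(M rho(\gamma_{2}))/2 = 0, m3 = tr(M rho(\gamma_{3}))/2 = - \frac{3}{2}.
Multiplying table entries, the bivector images are rho(\gamma_{12}) = i*rho(\gamma_{3}), rho(\gamma_{13}) = -i*rho(\gamma_{2}), rho(\gamma_{23}) = i*rho(\gamma_{1}); with real blade coefficients the real parts of m0..m3 are the coefficients of 1, \gamma_{1}, \gamma_{2}, \gamma_{3} and the imaginary parts give the bivectors (\gamma_{23}: Im m1, \gamma_{13}: -Im m2, \gamma_{12}: Im m3).
Answer: -1 - \frac{1}{2} \gamma_{1} - \frac{3}{2} \gamma_{3}


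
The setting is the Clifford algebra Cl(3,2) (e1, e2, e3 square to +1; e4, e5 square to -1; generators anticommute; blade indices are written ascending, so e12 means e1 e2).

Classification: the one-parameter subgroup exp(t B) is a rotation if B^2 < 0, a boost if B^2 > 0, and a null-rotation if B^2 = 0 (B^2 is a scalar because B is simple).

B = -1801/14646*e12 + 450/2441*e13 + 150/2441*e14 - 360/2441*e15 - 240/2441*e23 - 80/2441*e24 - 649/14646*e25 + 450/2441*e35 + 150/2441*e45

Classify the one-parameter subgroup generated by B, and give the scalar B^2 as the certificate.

B^2 term by term: the squares give (-1801/14646)^2*(e12)^2 + (450/2441)^2*(e13)^2 + (150/2441)^2*(e14)^2 + (-360/2441)^2*(e15)^2 + (-240/2441)^2*(e23)^2 + (-80/2441)^2*(e24)^2 + (-649/14646)^2*(e25)^2 + (450/2441)^2*(e35)^2 + (150/2441)^2*(e45)^2 = 3243601/214505316*(-1) + 202500/5958481*(-1) + 22500/5958481*(+1) + 129600/5958481*(+1) + 57600/5958481*(-1) + 6400/5958481*(+1) + 421201/214505316*(+1) + 202500/5958481*(+1) + 22500/5958481*(-1) = 0 (each basis 2-blade squares to minus the product of its generators' squares); cross terms between blades sharing an index anticommute and cancel; the commuting (index-disjoint) pairs give grade-4 terms 2*c*c'*(blade product), which cancel blade by blade — e1234: 72000/5958481 - 72000/5958481 = 0; e1235: -270150/5958481 + 97350/5958481 + 172800/5958481 = 0; e1245: -90050/5958481 + 32450/5958481 + 57600/5958481 = 0; e1345: 135000/5958481 - 135000/5958481 = 0; e2345: -72000/5958481 + 72000/5958481 = 0 — confirming B is simple. So B^2 = 0.
Answer: null-rotation, certificate B^2 = 0. B^2 = 0 is basis-independent, so its sign is the whole story.


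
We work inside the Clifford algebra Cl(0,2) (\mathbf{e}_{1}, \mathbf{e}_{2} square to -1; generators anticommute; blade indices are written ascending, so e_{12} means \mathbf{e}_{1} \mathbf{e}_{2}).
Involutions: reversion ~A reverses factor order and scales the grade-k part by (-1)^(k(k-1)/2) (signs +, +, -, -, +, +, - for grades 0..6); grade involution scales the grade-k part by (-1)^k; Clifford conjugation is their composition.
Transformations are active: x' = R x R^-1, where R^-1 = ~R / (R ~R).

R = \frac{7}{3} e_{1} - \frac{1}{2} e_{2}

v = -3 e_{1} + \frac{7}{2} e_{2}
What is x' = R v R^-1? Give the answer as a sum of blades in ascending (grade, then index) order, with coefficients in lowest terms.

~R = \frac{7}{3} e_{1} - \frac{1}{2} e_{2}, and R ~R = -\frac{205}{36}, so R^-1 = ~R / (-\frac{205}{36}).
R v = \frac{35}{4} + \frac{20}{3} e_{12}
Answer: -\frac{171}{41} e_{1} - \frac{161}{82} e_{2}


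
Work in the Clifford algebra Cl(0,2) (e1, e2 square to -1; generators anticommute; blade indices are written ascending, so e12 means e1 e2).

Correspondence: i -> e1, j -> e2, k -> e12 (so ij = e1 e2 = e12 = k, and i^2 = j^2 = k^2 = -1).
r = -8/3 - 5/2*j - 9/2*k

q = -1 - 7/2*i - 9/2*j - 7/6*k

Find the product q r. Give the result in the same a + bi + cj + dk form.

In blades: q = -1 - 7/2*e1 - 9/2*e2 - 7/6*e12, r = -8/3 - 5/2*e2 - 9/2*e12.
Distribute q over r term by term (generator squares from the signature, products reordered to ascending indices): (-1)*r = 8/3 + 5/2*e2 + 9/2*e12; (-7/2*e1)*r = 28/3*e1 - 63/4*e2 + 35/4*e12; (-9/2*e2)*r = -45/4 + 81/4*e1 + 12*e2; (-7/6*e12)*r = -21/4 - 35/12*e1 + 28/9*e12.
Sum: -83/6 + 80/3*e1 - 5/4*e2 + 589/36*e12; translating back through the correspondence:
Answer: -83/6 + 80/3*i - 5/4*j + 589/36*k


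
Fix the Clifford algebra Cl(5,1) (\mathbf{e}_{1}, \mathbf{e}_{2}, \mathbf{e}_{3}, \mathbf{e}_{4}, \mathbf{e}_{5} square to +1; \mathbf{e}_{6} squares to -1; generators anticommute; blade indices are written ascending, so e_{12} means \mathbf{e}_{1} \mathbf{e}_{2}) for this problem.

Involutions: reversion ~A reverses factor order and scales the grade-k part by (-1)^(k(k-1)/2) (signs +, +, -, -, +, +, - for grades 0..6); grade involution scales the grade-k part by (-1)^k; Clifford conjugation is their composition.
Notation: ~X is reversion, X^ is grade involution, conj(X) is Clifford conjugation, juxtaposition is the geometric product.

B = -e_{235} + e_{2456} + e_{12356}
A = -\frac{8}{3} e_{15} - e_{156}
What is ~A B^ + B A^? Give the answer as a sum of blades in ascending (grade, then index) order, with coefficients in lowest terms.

first term: -e_{23} + \frac{8}{3} e_{123} + e_{124} + \frac{8}{3} e_{236} - e_{1236} + \frac{8}{3} e_{1246}
second term: e_{23} - \frac{8}{3} e_{123} + e_{124} + \frac{8}{3} e_{236} + e_{1236} + \frac{8}{3} e_{1246}
Answer: 2 e_{124} + \frac{16}{3} e_{236} + \frac{16}{3} e_{1246}


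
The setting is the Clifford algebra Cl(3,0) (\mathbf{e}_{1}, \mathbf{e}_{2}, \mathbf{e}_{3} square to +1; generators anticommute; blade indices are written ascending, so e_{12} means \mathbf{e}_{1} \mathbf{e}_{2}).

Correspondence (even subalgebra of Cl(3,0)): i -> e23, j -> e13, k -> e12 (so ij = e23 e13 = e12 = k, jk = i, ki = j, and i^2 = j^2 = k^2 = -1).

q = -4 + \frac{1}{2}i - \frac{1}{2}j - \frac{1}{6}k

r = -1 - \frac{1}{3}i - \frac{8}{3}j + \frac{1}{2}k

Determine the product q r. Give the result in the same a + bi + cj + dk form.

In blades: q = -4 - \frac{1}{6} e_{12} - \frac{1}{2} e_{13} + \frac{1}{2} e_{23}, r = -1 + \frac{1}{2} e_{12} - \frac{8}{3} e_{13} - \frac{1}{3} e_{23}.
Distribute q over r term by term (generator squares from the signature, products reordered to ascending indices): (-4)*r = 4 - 2 e_{12} + \frac{32}{3} e_{13} + \frac{4}{3} e_{23}; (-\frac{1}{6} e_{12})*r = \frac{1}{12} + \frac{1}{6} e_{12} + \frac{1}{18} e_{13} - \frac{4}{9} e_{23}; (-\frac{1}{2} e_{13})*r = -\frac{4}{3} - \frac{1}{6} e_{12} + \frac{1}{2} e_{13} - \frac{1}{4} e_{23}; (\frac{1}{2} e_{23})*r = \frac{1}{6} - \frac{4}{3} e_{12} - \frac{1}{4} e_{13} - \frac{1}{2} e_{23}.
Sum: \frac{35}{12} - \frac{10}{3} e_{12} + \frac{395}{36} e_{13} + \frac{5}{36} e_{23}; translating back through the correspondence:
Answer: \frac{35}{12} + \frac{5}{36}i + \frac{395}{36}j - \frac{10}{3}k


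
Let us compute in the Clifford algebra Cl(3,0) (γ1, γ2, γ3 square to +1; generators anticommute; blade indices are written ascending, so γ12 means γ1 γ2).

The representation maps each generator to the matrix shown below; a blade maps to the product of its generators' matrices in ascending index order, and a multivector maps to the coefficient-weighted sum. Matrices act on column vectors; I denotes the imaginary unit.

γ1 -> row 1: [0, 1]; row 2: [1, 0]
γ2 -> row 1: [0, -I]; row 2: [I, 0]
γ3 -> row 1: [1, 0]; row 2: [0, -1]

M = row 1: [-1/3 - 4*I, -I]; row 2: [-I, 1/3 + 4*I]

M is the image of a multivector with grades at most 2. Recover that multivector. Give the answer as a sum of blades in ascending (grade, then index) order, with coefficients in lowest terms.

Method: 1, rho(γ1), rho(γ2), rho(γ3) form a trace-orthogonal basis of the 2x2 complex matrices (tr(X Y) = 2 if X = Y, else 0), so M = m0*1 + m1*rho(γ1) + m2*rho(γ2) + m3*rho(γ3) with m0 = tr(M)/2 = 0, m1 = tr(M rho(γ1))/2 = -I, m2 = tr(M rho(γ2))/2 = 0, m3 = tr(M rho(γ3))/2 = -1/3 - 4*I.
Multiplying table entries, the bivector images are rho(γ12) = I*rho(γ3), rho(γ13) = -I*rho(γ2), rho(γ23) = I*rho(γ1); with real blade coefficients the real parts of m0..m3 are the coefficients of 1, γ1, γ2, γ3 and the imaginary parts give the bivectors (γ23: Im m1, γ13: -Im m2, γ12: Im m3).
Answer: -1/3*γ3 - 4*γ12 - γ23


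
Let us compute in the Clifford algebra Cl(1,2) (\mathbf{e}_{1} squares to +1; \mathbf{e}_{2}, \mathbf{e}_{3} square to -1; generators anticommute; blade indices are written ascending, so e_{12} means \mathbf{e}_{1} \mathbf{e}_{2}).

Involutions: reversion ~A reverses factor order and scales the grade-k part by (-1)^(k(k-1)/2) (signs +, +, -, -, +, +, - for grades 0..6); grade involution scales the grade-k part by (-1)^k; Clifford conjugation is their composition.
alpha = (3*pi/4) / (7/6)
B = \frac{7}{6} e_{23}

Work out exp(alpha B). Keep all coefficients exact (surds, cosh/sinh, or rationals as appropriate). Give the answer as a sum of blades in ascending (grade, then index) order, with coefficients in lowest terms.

B^2 = (\frac{7}{6})^2*(e_{23})^2 = \frac{49}{36}*(-1) = -\frac{49}{36} (a basis 2-blade squares to minus the product of its generators' squares).
B^2 = -\frac{49}{36} — a negative square means the series sums to a rotation: l = \frac{7}{6}, alpha*l = \frac{3 \pi}{4}, so exp(alpha B) = cos(\frac{3 \pi}{4}) + (sin(\frac{3 \pi}{4})/(\frac{7}{6}))*B = - \frac{\sqrt{2}}{2} + (\frac{3 \sqrt{2}}{7})*B.
Answer: - \frac{\sqrt{2}}{2} + \frac{\sqrt{2}}{2} e_{23}


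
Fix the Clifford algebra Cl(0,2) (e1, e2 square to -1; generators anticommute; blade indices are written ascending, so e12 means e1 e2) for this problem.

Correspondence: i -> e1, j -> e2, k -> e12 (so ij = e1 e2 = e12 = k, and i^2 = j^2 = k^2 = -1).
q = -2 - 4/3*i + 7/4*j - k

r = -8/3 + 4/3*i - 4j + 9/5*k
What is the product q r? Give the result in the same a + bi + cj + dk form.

In blades: q = -2 - 4/3*e1 + 7/4*e2 - e12, r = -8/3 + 4/3*e1 - 4*e2 + 9/5*e12.
Distribute q over r term by term (generator squares from the signature, products reordered to ascending indices): (-2)*r = 16/3 - 8/3*e1 + 8*e2 - 18/5*e12; (-4/3*e1)*r = 16/9 + 32/9*e1 + 12/5*e2 + 16/3*e12; (7/4*e2)*r = 7 + 63/20*e1 - 14/3*e2 - 7/3*e12; (-e12)*r = 9/5 - 4*e1 - 4/3*e2 + 8/3*e12.
Sum: 716/45 + 7/180*e1 + 22/5*e2 + 31/15*e12; translating back through the correspondence:
Answer: 716/45 + 7/180*i + 22/5*j + 31/15*k


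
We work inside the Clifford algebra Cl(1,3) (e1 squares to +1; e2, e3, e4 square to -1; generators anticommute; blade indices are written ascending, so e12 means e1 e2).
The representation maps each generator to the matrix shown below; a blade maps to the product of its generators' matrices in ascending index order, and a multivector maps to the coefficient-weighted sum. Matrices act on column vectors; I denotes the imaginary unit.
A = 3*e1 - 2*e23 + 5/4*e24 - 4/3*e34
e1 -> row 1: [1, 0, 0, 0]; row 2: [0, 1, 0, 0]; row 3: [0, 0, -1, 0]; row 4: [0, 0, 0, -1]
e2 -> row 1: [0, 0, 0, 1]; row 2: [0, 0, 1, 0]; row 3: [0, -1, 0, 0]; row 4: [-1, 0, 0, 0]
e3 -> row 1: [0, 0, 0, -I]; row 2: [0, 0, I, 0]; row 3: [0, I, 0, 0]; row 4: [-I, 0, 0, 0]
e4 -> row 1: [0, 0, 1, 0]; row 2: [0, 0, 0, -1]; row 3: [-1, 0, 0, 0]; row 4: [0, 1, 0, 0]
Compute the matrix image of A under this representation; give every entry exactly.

Bivector images (products of the table entries): rho(e23) = rho(e2)rho(e3) = row 1: [-I, 0, 0, 0]; row 2: [0, I, 0, 0]; row 3: [0, 0, -I, 0]; row 4: [0, 0, 0, I]; rho(e24) = rho(e2)rho(e4) = row 1: [0, 1, 0, 0]; row 2: [-1, 0, 0, 0]; row 3: [0, 0, 0, 1]; row 4: [0, 0, -1, 0]; rho(e34) = rho(e3)rho(e4) = row 1: [0, -I, 0, 0]; row 2: [-I, 0, 0, 0]; row 3: [0, 0, 0, -I]; row 4: [0, 0, -I, 0].
M = (3)*rho(e1) + (-2)*rho(e23) + (5/4)*rho(e24) + (-4/3)*rho(e34), summed entrywise:
Answer: row 1: [3 + 2*I, 5/4 + 4*I/3, 0, 0]; row 2: [-5/4 + 4*I/3, 3 - 2*I, 0, 0]; row 3: [0, 0, -3 + 2*I, 5/4 + 4*I/3]; row 4: [0, 0, -5/4 + 4*I/3, -3 - 2*I]


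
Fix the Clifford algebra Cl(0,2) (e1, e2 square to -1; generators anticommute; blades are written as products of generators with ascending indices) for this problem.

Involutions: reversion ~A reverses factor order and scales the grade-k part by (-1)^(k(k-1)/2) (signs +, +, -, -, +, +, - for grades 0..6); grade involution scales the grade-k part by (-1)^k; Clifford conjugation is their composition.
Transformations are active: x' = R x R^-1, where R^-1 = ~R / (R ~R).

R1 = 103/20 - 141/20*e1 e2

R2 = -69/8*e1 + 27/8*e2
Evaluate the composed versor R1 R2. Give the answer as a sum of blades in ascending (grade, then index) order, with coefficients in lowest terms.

Distribute over the terms of R1 (each basis-blade product reordered to ascending indices, repeated generators contracted through their squares):
(103/20) R2 = -7107/160*e1 + 2781/160*e2
(-141/20*e1 e2) R2 = 3807/160*e1 + 9729/160*e2
Summing the partial products and collecting blades:
Answer: -165/8*e1 + 1251/16*e2


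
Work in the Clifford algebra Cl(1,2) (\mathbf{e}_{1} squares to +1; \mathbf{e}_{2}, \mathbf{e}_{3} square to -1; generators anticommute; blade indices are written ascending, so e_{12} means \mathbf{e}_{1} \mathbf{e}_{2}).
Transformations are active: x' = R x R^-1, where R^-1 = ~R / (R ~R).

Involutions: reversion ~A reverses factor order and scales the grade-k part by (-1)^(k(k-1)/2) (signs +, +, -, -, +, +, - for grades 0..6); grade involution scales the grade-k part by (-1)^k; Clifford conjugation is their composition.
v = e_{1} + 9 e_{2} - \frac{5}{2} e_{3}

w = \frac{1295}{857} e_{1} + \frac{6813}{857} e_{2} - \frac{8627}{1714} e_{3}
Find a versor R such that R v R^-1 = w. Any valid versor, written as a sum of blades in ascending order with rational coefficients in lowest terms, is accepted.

Take R = v + w = \frac{2152}{857} e_{1} + \frac{14526}{857} e_{2} - \frac{6456}{857} e_{3}. Because q(v) = q(w) = -\frac{345}{4}, conjugation by R sends v exactly to w.
Answer: \frac{2152}{857} e_{1} + \frac{14526}{857} e_{2} - \frac{6456}{857} e_{3}
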